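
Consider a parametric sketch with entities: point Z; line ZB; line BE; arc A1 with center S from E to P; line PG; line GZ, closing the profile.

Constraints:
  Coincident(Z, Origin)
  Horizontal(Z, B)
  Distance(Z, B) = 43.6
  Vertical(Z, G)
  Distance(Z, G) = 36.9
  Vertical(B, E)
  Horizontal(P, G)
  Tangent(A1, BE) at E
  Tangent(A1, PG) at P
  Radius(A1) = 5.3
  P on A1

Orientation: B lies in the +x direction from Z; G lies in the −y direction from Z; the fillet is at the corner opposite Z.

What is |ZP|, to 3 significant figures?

53.2

Z is at the origin; ZB is horizontal with |ZB| = 43.6 and B on the +x side, so B = (43.6, 0.00). Z and G share the same x with |ZG| = 36.9 and G on the −y side, so G = (0.00, -36.9). The virtual corner opposite Z is at (43.6, -36.9). A1 meets BE tangentially, so SE is at right angles to BE and tangency of A1 to PG means the radius SP is perpendicular to PG, with radius 5.3, so the center S sits 5.3 in from both sides at S = (38.3, -31.6). That places the tangent points at E = (43.6, -31.6) on BE and P = (38.3, -36.9) on PG. Then |ZP| = |P − Z| = 53.2.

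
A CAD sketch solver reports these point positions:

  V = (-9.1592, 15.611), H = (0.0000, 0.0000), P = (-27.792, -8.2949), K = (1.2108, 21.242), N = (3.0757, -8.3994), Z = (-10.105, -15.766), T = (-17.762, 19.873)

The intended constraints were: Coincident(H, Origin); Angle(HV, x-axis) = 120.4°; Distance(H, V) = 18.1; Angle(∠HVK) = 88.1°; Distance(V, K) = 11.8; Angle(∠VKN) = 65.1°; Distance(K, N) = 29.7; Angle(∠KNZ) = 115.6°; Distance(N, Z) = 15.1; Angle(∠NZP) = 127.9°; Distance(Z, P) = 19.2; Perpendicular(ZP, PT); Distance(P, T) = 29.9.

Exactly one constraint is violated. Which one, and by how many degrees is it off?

Perpendicular(ZP, PT) — off by 3.30°.

H = (0.00, 0.00) ✓; HV at 120.4° ✓; |HV| = 18.10 ✓; ∠HVK = 88.10° ✓; |VK| = 11.80 ✓; ∠VKN = 65.10° ✓; |KN| = 29.70 ✓; ∠KNZ = 115.6° ✓; |NZ| = 15.10 ✓; ∠NZP = 127.9° ✓; |ZP| = 19.20 ✓; ∠(ZP, PT) = 86.70° ✗; |PT| = 29.90 ✓.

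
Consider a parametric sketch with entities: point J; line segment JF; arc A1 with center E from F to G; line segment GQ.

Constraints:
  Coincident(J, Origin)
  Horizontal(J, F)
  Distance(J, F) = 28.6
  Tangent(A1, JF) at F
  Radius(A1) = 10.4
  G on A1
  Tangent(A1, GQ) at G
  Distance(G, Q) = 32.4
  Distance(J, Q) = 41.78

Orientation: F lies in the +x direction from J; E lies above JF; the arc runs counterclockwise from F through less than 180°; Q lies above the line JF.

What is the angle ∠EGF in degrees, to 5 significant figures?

21.408°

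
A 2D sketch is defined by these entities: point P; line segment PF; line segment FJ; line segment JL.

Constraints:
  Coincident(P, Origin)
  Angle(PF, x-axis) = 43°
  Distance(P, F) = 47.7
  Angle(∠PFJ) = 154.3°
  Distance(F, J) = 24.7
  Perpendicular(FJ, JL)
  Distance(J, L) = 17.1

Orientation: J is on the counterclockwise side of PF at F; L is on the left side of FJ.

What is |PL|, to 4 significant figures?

67.78

P is at the origin; PF runs at 43.0° with length 47.7, so F = 47.7·(cos 43.0°, sin 43.0°) = (34.89, 32.53). ∠PFJ = 154.3°, so FJ runs at 43.0° + (180° − 154.3°) = 68.70° from the x-axis; with |FJ| = 24.7, J = F + 24.7·(cos 68.70°, sin 68.70°) = (43.86, 55.54). FJ is perpendicular to JL; with |JL| = 17.1 on the left of FJ, L = J + 17.1·(-0.9317, 0.3633) = (27.93, 61.76). Then |PL| = |L − P| = 67.78.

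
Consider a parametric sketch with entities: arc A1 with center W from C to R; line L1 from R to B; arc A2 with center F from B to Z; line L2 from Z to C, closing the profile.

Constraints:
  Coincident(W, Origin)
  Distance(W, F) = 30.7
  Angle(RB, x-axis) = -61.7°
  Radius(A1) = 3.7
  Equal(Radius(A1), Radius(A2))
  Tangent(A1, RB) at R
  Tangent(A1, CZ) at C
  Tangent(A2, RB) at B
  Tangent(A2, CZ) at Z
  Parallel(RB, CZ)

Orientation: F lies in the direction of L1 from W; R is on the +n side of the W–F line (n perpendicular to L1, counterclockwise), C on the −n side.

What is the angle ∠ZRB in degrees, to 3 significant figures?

13.6°

Tangency of A1 to both parallel lines with radius 3.7 puts R and C at W ± 3.7·n: R = (3.26, 1.75), C = (-3.26, -1.75). Equal radii place B and Z the same way about F: B = F + 3.7·n = (17.8, -25.3), Z = F − 3.7·n = (11.3, -28.8). Then cos ∠ZRB = RZ·RB / (|RZ||RB|), giving 13.6°.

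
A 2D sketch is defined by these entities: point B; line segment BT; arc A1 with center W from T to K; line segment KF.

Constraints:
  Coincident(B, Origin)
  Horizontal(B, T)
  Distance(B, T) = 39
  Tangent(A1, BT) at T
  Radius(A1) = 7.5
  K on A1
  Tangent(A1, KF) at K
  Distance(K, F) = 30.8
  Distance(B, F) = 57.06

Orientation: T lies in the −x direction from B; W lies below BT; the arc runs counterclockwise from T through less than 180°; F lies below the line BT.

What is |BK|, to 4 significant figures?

47.21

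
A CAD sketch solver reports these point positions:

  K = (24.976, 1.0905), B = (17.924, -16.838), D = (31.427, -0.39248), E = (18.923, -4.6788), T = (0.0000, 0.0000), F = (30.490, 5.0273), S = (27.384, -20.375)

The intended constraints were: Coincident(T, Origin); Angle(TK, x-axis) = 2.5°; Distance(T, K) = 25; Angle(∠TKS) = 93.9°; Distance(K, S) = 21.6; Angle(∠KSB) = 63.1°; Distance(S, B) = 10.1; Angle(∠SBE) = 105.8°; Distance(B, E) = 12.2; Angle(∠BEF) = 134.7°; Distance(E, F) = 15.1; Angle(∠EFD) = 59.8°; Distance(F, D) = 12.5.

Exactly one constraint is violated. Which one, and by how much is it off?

Distance(F, D) = 12.5 — off by 7.00.

T = (0.00, 0.00) ✓; TK at 2.500° ✓; |TK| = 25.00 ✓; ∠TKS = 93.90° ✓; |KS| = 21.60 ✓; ∠KSB = 63.10° ✓; |SB| = 10.10 ✓; ∠SBE = 105.8° ✓; |BE| = 12.20 ✓; ∠BEF = 134.7° ✓; |EF| = 15.10 ✓; ∠EFD = 59.81° ✓; |FD| = 5.500 ✗.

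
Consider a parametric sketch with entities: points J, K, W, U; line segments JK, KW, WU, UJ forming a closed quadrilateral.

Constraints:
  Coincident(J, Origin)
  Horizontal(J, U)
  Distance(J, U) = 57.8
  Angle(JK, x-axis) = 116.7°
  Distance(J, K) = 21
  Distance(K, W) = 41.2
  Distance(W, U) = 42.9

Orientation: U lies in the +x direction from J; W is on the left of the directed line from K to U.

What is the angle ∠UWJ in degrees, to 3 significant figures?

83.7°

J is at the origin; JU is horizontal with |JU| = 57.8 and U in +x, so U = (57.8, 0). JK runs at 116.7° with |JK| = 21.0, so K = (-9.44, 18.8). W is determined by |KW| = 41.2 and |WU| = 42.9 together: it lies at the intersection of circle(K, 41.2) and circle(U, 42.9). With |KU| = 69.8, the foot of the radical line on KU is 33.9 from K and the perpendicular offset is √(41.2² − 33.9²) = 23.4. Taking the left-of-KU solution: W = (29.5, 32.2).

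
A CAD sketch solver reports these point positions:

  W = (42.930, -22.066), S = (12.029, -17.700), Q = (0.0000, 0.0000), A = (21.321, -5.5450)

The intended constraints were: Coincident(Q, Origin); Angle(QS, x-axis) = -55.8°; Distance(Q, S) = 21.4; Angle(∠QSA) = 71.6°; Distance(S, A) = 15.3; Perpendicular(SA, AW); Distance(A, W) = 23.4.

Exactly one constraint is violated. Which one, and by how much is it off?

Distance(A, W) = 23.4 — off by 3.80.

Q = (0.00, 0.00) ✓; QS at -55.80° ✓; |QS| = 21.40 ✓; ∠QSA = 71.60° ✓; |SA| = 15.30 ✓; ∠(SA, AW) = 90.00° ✓; |AW| = 27.20 ✗.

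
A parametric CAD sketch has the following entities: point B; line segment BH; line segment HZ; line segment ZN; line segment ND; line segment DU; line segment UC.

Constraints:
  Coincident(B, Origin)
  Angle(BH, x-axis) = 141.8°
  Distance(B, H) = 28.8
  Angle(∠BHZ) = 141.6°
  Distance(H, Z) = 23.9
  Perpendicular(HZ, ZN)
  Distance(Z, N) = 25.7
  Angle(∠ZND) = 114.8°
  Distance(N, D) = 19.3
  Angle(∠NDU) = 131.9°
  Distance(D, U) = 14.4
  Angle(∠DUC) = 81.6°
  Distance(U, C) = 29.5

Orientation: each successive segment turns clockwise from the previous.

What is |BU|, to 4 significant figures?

18.75

∠ZND = 114.8° gives ND at -51.80° from the x-axis; with |ND| = 19.3, D = (8.764, 31.85). ∠NDU = 131.9° gives DU at -99.90° from the x-axis; with |DU| = 14.4, U = (6.288, 17.66). Then |BU| = |U − B| = 18.75.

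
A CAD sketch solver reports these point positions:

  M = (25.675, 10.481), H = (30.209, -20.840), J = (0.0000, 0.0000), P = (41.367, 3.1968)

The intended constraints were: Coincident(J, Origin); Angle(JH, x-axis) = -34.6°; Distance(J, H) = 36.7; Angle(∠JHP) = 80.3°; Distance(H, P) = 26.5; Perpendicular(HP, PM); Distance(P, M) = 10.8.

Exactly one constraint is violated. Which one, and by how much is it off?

Distance(P, M) = 10.8 — off by 6.50.

J = (0.00, 0.00) ✓; JH at -34.60° ✓; |JH| = 36.70 ✓; ∠JHP = 80.30° ✓; |HP| = 26.50 ✓; ∠(HP, PM) = 90.00° ✓; |PM| = 17.30 ✗.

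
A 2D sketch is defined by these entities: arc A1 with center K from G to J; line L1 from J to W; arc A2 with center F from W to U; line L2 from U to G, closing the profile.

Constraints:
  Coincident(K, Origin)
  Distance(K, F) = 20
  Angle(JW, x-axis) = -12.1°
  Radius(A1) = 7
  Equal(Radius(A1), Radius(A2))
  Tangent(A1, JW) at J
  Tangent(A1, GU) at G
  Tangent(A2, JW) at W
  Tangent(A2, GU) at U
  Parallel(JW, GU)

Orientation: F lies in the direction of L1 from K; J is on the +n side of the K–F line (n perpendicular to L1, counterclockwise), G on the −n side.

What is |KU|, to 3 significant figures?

21.2

Tangency of A1 to both parallel lines with radius 7.0 puts J and G at K ± 7.0·n: J = (1.47, 6.84), G = (-1.47, -6.84). Equal radii place W and U the same way about F: W = F + 7.0·n = (21.0, 2.65), U = F − 7.0·n = (18.1, -11.0). Then |KU| = |U − K| = 21.2.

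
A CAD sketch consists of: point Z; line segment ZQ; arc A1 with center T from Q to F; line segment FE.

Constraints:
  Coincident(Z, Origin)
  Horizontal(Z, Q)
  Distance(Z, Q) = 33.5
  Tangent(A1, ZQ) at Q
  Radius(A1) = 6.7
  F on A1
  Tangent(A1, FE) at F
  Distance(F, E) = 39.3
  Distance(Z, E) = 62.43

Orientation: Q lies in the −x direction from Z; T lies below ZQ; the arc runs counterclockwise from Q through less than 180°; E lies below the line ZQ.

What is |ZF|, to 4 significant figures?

40.67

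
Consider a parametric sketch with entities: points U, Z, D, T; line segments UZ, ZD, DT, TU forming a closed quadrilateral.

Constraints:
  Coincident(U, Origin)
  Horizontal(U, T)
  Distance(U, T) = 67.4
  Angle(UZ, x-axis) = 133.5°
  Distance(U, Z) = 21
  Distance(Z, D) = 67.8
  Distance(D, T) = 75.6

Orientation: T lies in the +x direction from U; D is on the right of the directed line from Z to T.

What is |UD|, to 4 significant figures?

49.17

Checks: |UT| = 67.40 ✓; |UZ| = 21.00 ✓; |ZD| = 67.80 ✓; |DT| = 75.60 ✓.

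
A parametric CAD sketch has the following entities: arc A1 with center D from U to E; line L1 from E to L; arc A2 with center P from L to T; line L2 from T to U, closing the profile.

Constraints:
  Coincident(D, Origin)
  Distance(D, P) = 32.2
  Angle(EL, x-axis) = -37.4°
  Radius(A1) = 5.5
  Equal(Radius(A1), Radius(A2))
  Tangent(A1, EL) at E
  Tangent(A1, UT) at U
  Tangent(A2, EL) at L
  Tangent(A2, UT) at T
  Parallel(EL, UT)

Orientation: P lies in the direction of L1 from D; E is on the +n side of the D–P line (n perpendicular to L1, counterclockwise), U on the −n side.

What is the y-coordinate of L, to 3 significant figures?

-15.2

The slot axis is L1's direction at -37.4°, so u = (cos -37.4°, sin -37.4°) = (0.794, -0.607) and n = (−sin -37.4°, cos -37.4°) = (0.607, 0.794). D is at the origin and P lies 32.2 along u from D, so P = 32.2·u = (25.6, -19.6). Tangency of A1 to both parallel lines with radius 5.5 puts E and U at D ± 5.5·n: E = (3.34, 4.37), U = (-3.34, -4.37). Equal radii place L and T the same way about P: L = P + 5.5·n = (28.9, -15.2), T = P − 5.5·n = (22.2, -23.9). So L.y = -15.2.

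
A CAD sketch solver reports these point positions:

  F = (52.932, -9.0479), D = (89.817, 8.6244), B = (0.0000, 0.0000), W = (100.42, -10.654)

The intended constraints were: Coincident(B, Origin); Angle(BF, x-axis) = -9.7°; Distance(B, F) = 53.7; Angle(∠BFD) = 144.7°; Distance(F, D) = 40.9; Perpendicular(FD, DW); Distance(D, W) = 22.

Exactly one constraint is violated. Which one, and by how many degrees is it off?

Perpendicular(FD, DW) — off by 3.21°.

B = (0.00, 0.00) ✓; BF at -9.700° ✓; |BF| = 53.70 ✓; ∠BFD = 144.7° ✓; |FD| = 40.90 ✓; ∠(FD, DW) = 86.79° ✗; |DW| = 22.00 ✓.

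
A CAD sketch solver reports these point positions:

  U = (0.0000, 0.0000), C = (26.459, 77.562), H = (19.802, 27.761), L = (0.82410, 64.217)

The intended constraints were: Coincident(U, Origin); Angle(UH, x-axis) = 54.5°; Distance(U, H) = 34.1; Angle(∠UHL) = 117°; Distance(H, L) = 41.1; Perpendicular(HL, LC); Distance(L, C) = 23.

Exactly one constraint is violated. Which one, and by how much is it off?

Distance(L, C) = 23 — off by 5.90.

U = (0.00, 0.00) ✓; UH at 54.50° ✓; |UH| = 34.10 ✓; ∠UHL = 117.0° ✓; |HL| = 41.10 ✓; ∠(HL, LC) = 90.00° ✓; |LC| = 28.90 ✗.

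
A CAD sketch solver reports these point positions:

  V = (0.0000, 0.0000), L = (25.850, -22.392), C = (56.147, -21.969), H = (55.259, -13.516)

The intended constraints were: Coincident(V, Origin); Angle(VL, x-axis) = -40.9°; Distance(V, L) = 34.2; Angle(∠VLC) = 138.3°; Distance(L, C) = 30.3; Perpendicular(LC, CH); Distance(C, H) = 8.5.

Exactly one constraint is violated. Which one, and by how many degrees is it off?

Perpendicular(LC, CH) — off by 5.20°.

V = (0.00, 0.00) ✓; VL at -40.90° ✓; |VL| = 34.20 ✓; ∠VLC = 138.3° ✓; |LC| = 30.30 ✓; ∠(LC, CH) = 95.20° ✗; |CH| = 8.500 ✓.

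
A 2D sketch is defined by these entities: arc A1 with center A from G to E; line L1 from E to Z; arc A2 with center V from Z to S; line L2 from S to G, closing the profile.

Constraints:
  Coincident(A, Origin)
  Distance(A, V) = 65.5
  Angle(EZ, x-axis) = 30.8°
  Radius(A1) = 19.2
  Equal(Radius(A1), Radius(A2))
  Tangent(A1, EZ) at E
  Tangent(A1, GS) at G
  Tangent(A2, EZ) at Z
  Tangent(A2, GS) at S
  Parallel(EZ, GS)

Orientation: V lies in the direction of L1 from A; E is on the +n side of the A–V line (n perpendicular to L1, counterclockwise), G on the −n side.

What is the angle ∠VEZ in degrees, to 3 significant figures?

16.3°

The slot axis is L1's direction at 30.8°, so u = (cos 30.8°, sin 30.8°) = (0.859, 0.512) and n = (−sin 30.8°, cos 30.8°) = (-0.512, 0.859). A is at the origin and V lies 65.5 along u from A, so V = 65.5·u = (56.3, 33.5). Tangency of A1 to both parallel lines with radius 19.2 puts E and G at A ± 19.2·n: E = (-9.83, 16.5), G = (9.83, -16.5). Equal radii place Z and S the same way about V: Z = V + 19.2·n = (46.4, 50.0), S = V − 19.2·n = (66.1, 17.0). Then cos ∠VEZ = EV·EZ / (|EV||EZ|), giving 16.3°.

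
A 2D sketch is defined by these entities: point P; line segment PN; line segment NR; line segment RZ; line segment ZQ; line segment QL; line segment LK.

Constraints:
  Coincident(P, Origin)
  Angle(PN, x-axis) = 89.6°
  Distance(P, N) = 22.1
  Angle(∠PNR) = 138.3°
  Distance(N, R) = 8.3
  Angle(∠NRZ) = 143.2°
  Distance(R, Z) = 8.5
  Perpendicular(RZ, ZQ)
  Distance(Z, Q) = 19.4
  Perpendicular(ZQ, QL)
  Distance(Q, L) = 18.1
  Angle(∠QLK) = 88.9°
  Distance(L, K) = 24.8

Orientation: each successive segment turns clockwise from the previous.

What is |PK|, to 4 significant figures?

32.08

P is at the origin; PN runs at 89.6° with length 22.1, so N = (0.1543, 22.10). ∠PNR = 138.3° gives NR at 47.90° from the x-axis; with |NR| = 8.3, R = (5.719, 28.26). ∠NRZ = 143.2° gives RZ at 11.10° from the x-axis; with |RZ| = 8.5, Z = (14.06, 29.89). The perpendicularity gives ZQ at right angles to RZ, so ZQ runs at -78.90°; with |ZQ| = 19.4, Q = (17.79, 10.86). The perpendicularity gives QL at right angles to ZQ, so QL runs at -168.9°; with |QL| = 18.1, L = (0.03334, 7.373). ∠QLK = 88.9° gives LK at 100.0° from the x-axis; with |LK| = 24.8, K = (-4.273, 31.80). Then |PK| = |K − P| = 32.08.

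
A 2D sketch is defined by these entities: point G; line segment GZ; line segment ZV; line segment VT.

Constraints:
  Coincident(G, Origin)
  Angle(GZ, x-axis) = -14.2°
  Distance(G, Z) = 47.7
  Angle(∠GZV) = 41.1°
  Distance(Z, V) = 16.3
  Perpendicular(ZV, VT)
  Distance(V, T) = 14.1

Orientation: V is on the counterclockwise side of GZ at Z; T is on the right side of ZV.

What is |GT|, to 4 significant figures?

49.52

G is at the origin; GZ runs at -14.2° with length 47.7, so Z = 47.7·(cos -14.2°, sin -14.2°) = (46.24, -11.70). ∠GZV = 41.1°, so ZV runs at -14.2° + (180° − 41.1°) = 124.7° from the x-axis; with |ZV| = 16.3, V = Z + 16.3·(cos 124.7°, sin 124.7°) = (36.96, 1.700). The perpendicularity gives VT at right angles to ZV; with |VT| = 14.1 on the right of ZV, T = V + 14.1·(0.8221, 0.5693) = (48.56, 9.727). Then |GT| = |T − G| = 49.52.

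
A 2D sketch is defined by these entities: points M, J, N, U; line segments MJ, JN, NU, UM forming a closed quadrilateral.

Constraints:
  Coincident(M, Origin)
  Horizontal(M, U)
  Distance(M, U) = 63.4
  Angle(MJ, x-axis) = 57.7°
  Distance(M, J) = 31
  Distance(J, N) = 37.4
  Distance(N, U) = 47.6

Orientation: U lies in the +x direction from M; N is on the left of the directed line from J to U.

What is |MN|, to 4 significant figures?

66.52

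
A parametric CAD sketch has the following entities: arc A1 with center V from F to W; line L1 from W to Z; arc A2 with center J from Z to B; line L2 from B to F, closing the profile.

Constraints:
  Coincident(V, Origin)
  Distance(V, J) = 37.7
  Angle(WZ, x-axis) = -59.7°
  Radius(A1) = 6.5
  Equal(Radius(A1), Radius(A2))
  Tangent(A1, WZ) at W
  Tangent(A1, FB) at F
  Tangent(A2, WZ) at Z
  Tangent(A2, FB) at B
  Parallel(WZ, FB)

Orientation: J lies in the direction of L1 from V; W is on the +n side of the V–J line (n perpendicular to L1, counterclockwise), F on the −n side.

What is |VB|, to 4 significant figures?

38.26

The slot axis is L1's direction at -59.7°, so u = (cos -59.7°, sin -59.7°) = (0.5045, -0.8634) and n = (−sin -59.7°, cos -59.7°) = (0.8634, 0.5045). V is at the origin and J lies 37.7 along u from V, so J = 37.7·u = (19.02, -32.55). Tangency of A1 to both parallel lines with radius 6.5 puts W and F at V ± 6.5·n: W = (5.612, 3.279), F = (-5.612, -3.279). Equal radii place Z and B the same way about J: Z = J + 6.5·n = (24.63, -29.27), B = J − 6.5·n = (13.41, -35.83). Then |VB| = |B − V| = 38.26.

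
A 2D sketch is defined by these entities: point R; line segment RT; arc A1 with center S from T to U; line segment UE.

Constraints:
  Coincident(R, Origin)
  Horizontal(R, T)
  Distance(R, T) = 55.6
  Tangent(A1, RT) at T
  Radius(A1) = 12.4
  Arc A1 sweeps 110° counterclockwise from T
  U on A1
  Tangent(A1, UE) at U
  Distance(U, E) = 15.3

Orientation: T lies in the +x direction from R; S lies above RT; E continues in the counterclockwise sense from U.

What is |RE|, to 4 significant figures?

69.34

R is at the origin; R and T share the same y with |RT| = 55.6 and T on the +x side, so T = (55.60, 0.000). Since A1 is tangent to RT there, ST ⟂ RT, so S = T + (0, 12.4) = (55.60, 12.40). On A1, T sits at bearing -90° from S; a 110° counterclockwise sweep puts U at bearing 20°, so U = S + 12.4·(cos 20°, sin 20°) = (67.25, 16.64). Tangency of A1 to UE means the radius SU is perpendicular to UE, so UE runs along (−sin 20°, cos 20°); with |UE| = 15.3, E = (62.02, 31.02). Then |RE| = |E − R| = 69.34.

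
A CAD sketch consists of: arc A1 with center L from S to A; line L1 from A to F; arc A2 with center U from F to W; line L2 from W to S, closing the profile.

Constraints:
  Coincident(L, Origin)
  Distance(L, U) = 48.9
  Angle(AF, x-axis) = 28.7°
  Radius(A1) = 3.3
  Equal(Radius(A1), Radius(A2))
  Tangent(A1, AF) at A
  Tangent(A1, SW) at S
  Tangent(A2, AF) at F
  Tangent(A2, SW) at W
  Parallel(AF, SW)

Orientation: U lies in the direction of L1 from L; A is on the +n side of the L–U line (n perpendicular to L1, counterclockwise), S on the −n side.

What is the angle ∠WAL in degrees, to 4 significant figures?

82.31°

The slot axis is L1's direction at 28.7°, so u = (cos 28.7°, sin 28.7°) = (0.8771, 0.4802) and n = (−sin 28.7°, cos 28.7°) = (-0.4802, 0.8771). L is at the origin and U lies 48.9 along u from L, so U = 48.9·u = (42.89, 23.48). Tangency of A1 to both parallel lines with radius 3.3 puts A and S at L ± 3.3·n: A = (-1.585, 2.895), S = (1.585, -2.895). Equal radii place F and W the same way about U: F = U + 3.3·n = (41.31, 26.38), W = U − 3.3·n = (44.48, 20.59). Then cos ∠WAL = AW·AL / (|AW||AL|), giving 82.31°.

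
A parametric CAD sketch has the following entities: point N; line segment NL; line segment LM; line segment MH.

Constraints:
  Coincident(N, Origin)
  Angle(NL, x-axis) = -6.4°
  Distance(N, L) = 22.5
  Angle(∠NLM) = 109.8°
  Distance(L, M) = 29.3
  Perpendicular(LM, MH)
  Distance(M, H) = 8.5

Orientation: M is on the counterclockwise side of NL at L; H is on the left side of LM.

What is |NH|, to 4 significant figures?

39.03

N is at the origin; NL runs at -6.4° with length 22.5, so L = 22.5·(cos -6.4°, sin -6.4°) = (22.36, -2.508). ∠NLM = 109.8°, so LM runs at -6.4° + (180° − 109.8°) = 63.80° from the x-axis; with |LM| = 29.3, M = L + 29.3·(cos 63.80°, sin 63.80°) = (35.30, 23.78). LM ⟂ MH; with |MH| = 8.5 on the left of LM, H = M + 8.5·(-0.8973, 0.4415) = (27.67, 27.53). Then |NH| = |H − N| = 39.03.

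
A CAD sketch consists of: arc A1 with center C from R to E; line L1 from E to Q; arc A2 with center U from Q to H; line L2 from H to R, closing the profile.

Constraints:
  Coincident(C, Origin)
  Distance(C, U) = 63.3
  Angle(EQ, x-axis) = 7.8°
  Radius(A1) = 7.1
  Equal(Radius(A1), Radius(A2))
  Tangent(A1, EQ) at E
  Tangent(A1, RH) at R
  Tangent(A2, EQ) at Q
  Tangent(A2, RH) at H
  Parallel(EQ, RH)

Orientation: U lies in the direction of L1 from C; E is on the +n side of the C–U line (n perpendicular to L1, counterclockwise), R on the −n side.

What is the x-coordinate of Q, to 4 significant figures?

61.75

Tangency of A1 to both parallel lines with radius 7.1 puts E and R at C ± 7.1·n: E = (-0.9636, 7.034), R = (0.9636, -7.034). Equal radii place Q and H the same way about U: Q = U + 7.1·n = (61.75, 15.63), H = U − 7.1·n = (63.68, 1.556). So Q.x = 61.75.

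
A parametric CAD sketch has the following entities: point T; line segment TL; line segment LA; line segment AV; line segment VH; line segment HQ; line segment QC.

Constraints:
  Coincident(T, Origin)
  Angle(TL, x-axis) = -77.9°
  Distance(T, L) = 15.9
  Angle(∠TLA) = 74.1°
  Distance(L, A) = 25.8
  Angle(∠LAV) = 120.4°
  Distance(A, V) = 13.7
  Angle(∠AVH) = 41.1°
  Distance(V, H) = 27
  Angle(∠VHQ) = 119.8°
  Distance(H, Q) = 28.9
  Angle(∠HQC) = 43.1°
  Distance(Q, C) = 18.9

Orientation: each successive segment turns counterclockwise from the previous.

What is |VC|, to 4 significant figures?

30.40

∠VHQ = 119.8° gives HQ at -73.30° from the x-axis; with |HQ| = 28.9, Q = (16.41, -37.01). ∠HQC = 43.1° gives QC at 63.60° from the x-axis; with |QC| = 18.9, C = (24.81, -20.08). Then |VC| = |C − V| = 30.40.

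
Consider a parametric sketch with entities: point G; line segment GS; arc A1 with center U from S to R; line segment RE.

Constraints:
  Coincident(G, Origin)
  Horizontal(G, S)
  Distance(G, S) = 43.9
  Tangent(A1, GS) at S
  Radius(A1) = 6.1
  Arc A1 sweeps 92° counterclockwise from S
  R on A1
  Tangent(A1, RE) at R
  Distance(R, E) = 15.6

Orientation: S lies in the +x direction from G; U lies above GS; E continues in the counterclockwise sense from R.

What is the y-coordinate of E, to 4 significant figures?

21.90

G is at the origin; GS is horizontal with |GS| = 43.9 and S on the +x side, so S = (43.90, 0.000). Tangency of A1 to GS means the radius US is perpendicular to GS, so U = S + (0, 6.1) = (43.90, 6.100). On A1, S sits at bearing -90° from U; a 92° counterclockwise sweep puts R at bearing 2°, so R = U + 6.1·(cos 2°, sin 2°) = (50.00, 6.313). Tangency of A1 to RE means the radius UR is perpendicular to RE, so RE runs along (−sin 2°, cos 2°); with |RE| = 15.6, E = (49.45, 21.90). So E.y = 21.90.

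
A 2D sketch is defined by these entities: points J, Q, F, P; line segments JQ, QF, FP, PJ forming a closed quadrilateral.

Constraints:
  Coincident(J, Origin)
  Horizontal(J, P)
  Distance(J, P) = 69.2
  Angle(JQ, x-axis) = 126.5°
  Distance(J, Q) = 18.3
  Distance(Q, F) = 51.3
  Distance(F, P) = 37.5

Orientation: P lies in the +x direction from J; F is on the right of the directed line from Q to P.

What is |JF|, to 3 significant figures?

35.2

J is at the origin; JP is horizontal with |JP| = 69.2 and P in +x, so P = (69.2, 0). JQ runs at 126.5° with |JQ| = 18.3, so Q = (-10.9, 14.7). F is determined by |QF| = 51.3 and |FP| = 37.5 together: it lies at the intersection of circle(Q, 51.3) and circle(P, 37.5). With |QP| = 81.4, the foot of the radical line on QP is 48.2 from Q and the perpendicular offset is √(51.3² − 48.2²) = 17.5. Taking the right-of-QP solution: F = (33.4, -11.2).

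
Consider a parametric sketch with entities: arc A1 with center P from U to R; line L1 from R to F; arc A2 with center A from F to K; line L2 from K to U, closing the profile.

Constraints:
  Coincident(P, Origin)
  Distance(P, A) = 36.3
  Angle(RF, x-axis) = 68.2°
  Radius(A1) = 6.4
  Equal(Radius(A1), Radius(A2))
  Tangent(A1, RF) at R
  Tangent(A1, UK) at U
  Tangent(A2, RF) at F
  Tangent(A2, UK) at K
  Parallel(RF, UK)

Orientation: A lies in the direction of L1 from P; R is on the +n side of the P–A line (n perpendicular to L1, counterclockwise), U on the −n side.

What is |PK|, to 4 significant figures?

36.86

The slot axis is L1's direction at 68.2°, so u = (cos 68.2°, sin 68.2°) = (0.3714, 0.9285) and n = (−sin 68.2°, cos 68.2°) = (-0.9285, 0.3714). P is at the origin and A lies 36.3 along u from P, so A = 36.3·u = (13.48, 33.70). Tangency of A1 to both parallel lines with radius 6.4 puts R and U at P ± 6.4·n: R = (-5.942, 2.377), U = (5.942, -2.377). Equal radii place F and K the same way about A: F = A + 6.4·n = (7.538, 36.08), K = A − 6.4·n = (19.42, 31.33). Then |PK| = |K − P| = 36.86.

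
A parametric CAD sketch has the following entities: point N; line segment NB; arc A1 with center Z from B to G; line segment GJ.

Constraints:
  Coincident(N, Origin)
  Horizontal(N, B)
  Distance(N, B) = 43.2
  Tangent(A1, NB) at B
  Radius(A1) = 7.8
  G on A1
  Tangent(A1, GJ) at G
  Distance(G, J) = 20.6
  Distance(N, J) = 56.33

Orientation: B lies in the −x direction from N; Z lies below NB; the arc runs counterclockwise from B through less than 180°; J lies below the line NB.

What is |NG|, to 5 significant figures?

51.693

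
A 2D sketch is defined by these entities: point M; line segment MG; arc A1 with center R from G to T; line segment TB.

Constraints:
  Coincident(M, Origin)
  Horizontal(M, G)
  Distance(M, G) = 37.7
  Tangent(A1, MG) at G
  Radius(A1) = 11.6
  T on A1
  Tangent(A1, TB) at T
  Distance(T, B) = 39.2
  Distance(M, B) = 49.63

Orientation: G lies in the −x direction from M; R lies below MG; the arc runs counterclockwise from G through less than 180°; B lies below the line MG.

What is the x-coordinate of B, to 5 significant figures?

-16.765

Checks: ∠(RG, GM) = 90.00° ✓; |RT| = 11.60 ✓; ∠(RT, TB) = 90.00° ✓; |TB| = 39.20 ✓; |MB| = 49.63 ✓.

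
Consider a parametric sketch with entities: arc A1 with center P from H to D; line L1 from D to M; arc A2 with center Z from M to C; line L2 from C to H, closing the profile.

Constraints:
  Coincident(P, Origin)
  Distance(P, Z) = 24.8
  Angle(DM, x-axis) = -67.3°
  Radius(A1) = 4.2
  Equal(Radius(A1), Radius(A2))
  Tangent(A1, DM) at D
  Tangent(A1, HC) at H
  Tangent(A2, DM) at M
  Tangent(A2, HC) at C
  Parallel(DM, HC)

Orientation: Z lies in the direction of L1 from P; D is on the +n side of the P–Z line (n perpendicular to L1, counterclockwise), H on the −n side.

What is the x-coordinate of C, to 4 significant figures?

5.696

Tangency of A1 to both parallel lines with radius 4.2 puts D and H at P ± 4.2·n: D = (3.875, 1.621), H = (-3.875, -1.621). Equal radii place M and C the same way about Z: M = Z + 4.2·n = (13.45, -21.26), C = Z − 4.2·n = (5.696, -24.50). So C.x = 5.696.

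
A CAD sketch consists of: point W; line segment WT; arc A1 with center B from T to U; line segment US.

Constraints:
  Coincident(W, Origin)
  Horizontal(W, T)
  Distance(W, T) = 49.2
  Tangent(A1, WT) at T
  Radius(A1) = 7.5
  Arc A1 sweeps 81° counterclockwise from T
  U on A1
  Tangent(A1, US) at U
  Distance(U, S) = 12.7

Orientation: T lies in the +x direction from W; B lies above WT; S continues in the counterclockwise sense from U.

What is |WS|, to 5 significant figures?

61.558

On A1, T sits at bearing -90° from B; an 81° counterclockwise sweep puts U at bearing -9°, so U = B + 7.5·(cos -9°, sin -9°) = (56.608, 6.3267). The tangent condition forces BU to be normal to US, so US runs along (−sin -9°, cos -9°); with |US| = 12.7, S = (58.594, 18.870). Then |WS| = |S − W| = 61.558.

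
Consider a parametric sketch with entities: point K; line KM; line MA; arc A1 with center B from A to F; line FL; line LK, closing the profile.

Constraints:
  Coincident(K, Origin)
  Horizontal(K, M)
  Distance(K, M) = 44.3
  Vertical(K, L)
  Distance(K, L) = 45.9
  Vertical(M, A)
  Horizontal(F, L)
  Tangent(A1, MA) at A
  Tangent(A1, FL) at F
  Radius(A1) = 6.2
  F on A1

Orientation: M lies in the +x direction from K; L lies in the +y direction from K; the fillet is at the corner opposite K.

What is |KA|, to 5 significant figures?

59.486

The virtual corner opposite K is at (44.300, 45.900). A1 meets MA tangentially, so BA is at right angles to MA and A1 meets FL tangentially, so BF is at right angles to FL, with radius 6.2, so the center B sits 6.2 in from both sides at B = (38.100, 39.700). That places the tangent points at A = (44.300, 39.700) on MA and F = (38.100, 45.900) on FL. Then |KA| = |A − K| = 59.486.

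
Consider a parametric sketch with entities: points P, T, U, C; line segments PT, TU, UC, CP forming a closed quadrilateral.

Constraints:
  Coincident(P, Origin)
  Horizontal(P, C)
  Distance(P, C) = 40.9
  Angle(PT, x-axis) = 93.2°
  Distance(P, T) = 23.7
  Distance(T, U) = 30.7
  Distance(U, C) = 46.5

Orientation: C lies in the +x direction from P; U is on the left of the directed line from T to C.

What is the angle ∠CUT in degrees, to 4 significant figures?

74.52°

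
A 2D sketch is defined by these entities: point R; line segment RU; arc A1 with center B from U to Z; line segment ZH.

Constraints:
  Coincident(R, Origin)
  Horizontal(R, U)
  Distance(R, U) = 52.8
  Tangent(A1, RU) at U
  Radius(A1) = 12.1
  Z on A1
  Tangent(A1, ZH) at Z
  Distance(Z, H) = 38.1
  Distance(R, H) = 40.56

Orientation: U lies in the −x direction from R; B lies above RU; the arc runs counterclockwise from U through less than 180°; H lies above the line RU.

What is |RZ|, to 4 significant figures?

43.42

Checks: R.y = 0.00, U.y = 0.00 ✓; |BZ| = 12.10 ✓; ∠(BZ, ZH) = 90.00° ✓; |ZH| = 38.10 ✓; |RH| = 40.56 ✓.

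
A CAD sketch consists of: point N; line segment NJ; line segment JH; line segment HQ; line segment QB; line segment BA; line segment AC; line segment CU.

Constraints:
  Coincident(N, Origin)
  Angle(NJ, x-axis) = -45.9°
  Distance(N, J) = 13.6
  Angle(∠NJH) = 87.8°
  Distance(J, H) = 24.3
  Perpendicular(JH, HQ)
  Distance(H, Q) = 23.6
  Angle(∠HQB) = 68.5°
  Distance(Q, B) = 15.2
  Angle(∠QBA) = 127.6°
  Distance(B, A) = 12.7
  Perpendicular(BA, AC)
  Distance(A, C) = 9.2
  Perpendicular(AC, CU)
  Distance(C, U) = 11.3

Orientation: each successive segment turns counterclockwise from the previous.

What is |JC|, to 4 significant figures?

15.82

N is at the origin; NJ runs at -45.9° with length 13.6, so J = (9.464, -9.767). ∠NJH = 87.8° gives JH at 46.30° from the x-axis; with |JH| = 24.3, H = (26.25, 7.802). JH ⟂ HQ, so HQ runs at 136.3°; with |HQ| = 23.6, Q = (9.191, 24.11). ∠HQB = 68.5° gives QB at -112.2° from the x-axis; with |QB| = 15.2, B = (3.448, 10.03). ∠QBA = 127.6° gives BA at -59.80° from the x-axis; with |BA| = 12.7, A = (9.836, -0.9431). BA is perpendicular to AC, so AC runs at 30.20°; with |AC| = 9.2, C = (17.79, 3.685). Then |JC| = |C − J| = 15.82.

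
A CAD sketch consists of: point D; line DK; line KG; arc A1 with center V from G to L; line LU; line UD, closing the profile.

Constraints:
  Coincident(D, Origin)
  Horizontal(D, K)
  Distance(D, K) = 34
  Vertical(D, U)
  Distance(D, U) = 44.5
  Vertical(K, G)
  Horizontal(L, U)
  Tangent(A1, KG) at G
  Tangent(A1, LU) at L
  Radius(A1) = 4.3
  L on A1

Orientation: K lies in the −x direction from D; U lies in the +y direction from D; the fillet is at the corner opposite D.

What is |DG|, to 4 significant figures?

52.65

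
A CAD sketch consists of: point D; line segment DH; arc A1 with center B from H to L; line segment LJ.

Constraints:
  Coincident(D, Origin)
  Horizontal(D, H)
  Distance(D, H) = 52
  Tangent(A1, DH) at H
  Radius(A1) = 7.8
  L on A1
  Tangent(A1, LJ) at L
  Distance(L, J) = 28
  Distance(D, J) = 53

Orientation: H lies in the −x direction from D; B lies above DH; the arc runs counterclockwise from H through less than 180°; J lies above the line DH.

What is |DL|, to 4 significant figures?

44.78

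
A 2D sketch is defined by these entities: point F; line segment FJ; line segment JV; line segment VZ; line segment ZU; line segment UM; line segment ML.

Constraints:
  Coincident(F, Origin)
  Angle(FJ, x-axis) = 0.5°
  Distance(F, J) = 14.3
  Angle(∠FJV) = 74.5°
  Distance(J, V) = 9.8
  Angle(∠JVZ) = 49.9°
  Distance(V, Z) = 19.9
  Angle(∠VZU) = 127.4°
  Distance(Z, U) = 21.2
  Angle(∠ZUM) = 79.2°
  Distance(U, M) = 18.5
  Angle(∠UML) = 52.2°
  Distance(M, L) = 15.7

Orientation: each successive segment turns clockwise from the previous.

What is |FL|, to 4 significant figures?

14.86

F is at the origin; FJ runs at 0.5° with length 14.3, so J = (14.30, 0.1248). ∠FJV = 74.5° gives JV at -105.0° from the x-axis; with |JV| = 9.8, V = (11.76, -9.341). ∠JVZ = 49.9° gives VZ at 124.9° from the x-axis; with |VZ| = 19.9, Z = (0.3773, 6.980). ∠VZU = 127.4° gives ZU at 72.30° from the x-axis; with |ZU| = 21.2, U = (6.823, 27.18). ∠ZUM = 79.2° gives UM at -28.50° from the x-axis; with |UM| = 18.5, M = (23.08, 18.35). ∠UML = 52.2° gives ML at -156.3° from the x-axis; with |ML| = 15.7, L = (8.705, 12.04). Then |FL| = |L − F| = 14.86.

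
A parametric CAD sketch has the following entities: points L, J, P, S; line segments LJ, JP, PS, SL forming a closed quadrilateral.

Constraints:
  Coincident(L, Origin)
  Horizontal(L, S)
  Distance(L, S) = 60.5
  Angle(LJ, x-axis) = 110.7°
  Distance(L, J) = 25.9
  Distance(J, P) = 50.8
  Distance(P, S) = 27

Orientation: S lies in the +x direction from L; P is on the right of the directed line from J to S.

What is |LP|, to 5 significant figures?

33.818

Checks: |JP| = 50.80 ✓; |PS| = 27.00 ✓.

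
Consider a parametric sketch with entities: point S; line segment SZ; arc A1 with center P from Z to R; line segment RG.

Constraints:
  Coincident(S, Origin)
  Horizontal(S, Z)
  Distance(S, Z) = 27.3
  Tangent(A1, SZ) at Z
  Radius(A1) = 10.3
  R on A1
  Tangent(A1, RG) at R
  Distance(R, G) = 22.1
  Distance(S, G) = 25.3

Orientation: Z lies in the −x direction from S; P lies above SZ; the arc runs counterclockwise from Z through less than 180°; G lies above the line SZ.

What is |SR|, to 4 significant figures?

19.10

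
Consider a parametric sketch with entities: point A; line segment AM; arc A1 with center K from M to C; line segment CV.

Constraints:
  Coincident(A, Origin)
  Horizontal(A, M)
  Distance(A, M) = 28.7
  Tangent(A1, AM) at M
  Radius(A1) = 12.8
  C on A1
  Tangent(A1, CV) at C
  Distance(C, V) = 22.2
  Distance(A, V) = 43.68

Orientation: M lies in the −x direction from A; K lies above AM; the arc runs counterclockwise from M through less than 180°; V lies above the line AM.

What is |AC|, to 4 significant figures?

23.01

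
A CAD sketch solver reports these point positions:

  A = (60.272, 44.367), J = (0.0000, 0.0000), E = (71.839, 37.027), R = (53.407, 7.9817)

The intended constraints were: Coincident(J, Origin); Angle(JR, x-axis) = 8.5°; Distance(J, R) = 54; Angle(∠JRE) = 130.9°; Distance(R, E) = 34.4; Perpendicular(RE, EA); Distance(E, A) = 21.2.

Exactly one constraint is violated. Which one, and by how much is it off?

Distance(E, A) = 21.2 — off by 7.50.

J = (0.00, 0.00) ✓; JR at 8.500° ✓; |JR| = 54.00 ✓; ∠JRE = 130.9° ✓; |RE| = 34.40 ✓; ∠(RE, EA) = 90.00° ✓; |EA| = 13.70 ✗.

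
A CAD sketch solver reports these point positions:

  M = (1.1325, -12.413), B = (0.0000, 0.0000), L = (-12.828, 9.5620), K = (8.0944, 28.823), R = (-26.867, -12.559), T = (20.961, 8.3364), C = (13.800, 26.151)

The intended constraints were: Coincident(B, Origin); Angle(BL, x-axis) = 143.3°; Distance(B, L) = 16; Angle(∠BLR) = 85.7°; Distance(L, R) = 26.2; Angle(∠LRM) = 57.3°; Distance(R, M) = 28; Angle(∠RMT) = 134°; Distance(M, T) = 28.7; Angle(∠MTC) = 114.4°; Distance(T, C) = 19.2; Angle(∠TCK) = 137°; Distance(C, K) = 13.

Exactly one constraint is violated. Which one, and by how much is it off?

Distance(C, K) = 13 — off by 6.70.

B = (0.00, 0.00) ✓; BL at 143.3° ✓; |BL| = 16.00 ✓; ∠BLR = 85.70° ✓; |LR| = 26.20 ✓; ∠LRM = 57.30° ✓; |RM| = 28.00 ✓; ∠RMT = 134.0° ✓; |MT| = 28.70 ✓; ∠MTC = 114.4° ✓; |TC| = 19.20 ✓; ∠TCK = 137.0° ✓; |CK| = 6.300 ✗.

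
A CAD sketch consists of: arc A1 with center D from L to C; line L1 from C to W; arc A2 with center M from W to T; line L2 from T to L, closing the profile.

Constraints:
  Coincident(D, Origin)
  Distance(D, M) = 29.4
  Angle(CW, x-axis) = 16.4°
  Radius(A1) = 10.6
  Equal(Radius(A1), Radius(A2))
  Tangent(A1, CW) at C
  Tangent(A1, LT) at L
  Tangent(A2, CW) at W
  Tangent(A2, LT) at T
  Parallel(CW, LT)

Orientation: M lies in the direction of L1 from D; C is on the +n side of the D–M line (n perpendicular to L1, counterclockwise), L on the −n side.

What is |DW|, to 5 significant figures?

31.253

The slot axis is L1's direction at 16.4°, so u = (cos 16.4°, sin 16.4°) = (0.95931, 0.28234) and n = (−sin 16.4°, cos 16.4°) = (-0.28234, 0.95931). D is at the origin and M lies 29.4 along u from D, so M = 29.4·u = (28.204, 8.3008). Tangency of A1 to both parallel lines with radius 10.6 puts C and L at D ± 10.6·n: C = (-2.9928, 10.169), L = (2.9928, -10.169). Equal radii place W and T the same way about M: W = M + 10.6·n = (25.211, 18.470), T = M − 10.6·n = (31.197, -1.8679). Then |DW| = |W − D| = 31.253.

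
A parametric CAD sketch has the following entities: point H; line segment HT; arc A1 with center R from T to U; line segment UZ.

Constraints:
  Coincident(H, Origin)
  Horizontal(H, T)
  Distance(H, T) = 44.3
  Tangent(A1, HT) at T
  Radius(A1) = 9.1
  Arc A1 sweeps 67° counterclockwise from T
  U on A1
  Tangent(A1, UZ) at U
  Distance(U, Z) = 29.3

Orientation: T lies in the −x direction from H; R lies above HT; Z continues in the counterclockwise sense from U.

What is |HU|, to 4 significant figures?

36.35

A1 meets HT tangentially, so RT is at right angles to HT, so R = T + (0, 9.1) = (-44.30, 9.100). On A1, T sits at bearing -90° from R; a 67° counterclockwise sweep puts U at bearing -23°, so U = R + 9.1·(cos -23°, sin -23°) = (-35.92, 5.544). Then |HU| = |U − H| = 36.35.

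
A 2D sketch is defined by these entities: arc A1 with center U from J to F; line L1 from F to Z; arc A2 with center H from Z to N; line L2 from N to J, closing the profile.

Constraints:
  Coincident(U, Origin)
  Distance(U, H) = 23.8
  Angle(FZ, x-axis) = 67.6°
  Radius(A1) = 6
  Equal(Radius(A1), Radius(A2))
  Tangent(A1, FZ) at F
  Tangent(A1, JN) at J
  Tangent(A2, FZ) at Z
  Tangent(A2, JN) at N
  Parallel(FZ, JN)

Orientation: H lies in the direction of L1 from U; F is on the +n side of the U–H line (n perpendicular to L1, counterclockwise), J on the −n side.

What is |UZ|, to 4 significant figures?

24.54

The slot axis is L1's direction at 67.6°, so u = (cos 67.6°, sin 67.6°) = (0.3811, 0.9245) and n = (−sin 67.6°, cos 67.6°) = (-0.9245, 0.3811). U is at the origin and H lies 23.8 along u from U, so H = 23.8·u = (9.069, 22.00). Tangency of A1 to both parallel lines with radius 6.0 puts F and J at U ± 6.0·n: F = (-5.547, 2.286), J = (5.547, -2.286). Equal radii place Z and N the same way about H: Z = H + 6.0·n = (3.522, 24.29), N = H − 6.0·n = (14.62, 19.72). Then |UZ| = |Z − U| = 24.54.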